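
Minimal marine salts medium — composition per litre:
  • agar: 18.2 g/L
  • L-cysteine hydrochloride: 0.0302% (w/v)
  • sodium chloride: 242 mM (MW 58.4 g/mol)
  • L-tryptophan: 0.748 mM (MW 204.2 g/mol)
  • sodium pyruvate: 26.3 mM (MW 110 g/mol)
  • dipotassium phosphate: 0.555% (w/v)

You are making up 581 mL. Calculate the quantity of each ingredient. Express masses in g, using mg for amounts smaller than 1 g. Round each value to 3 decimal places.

agar 10.574 g; L-cysteine hydrochloride 175.462 mg; sodium chloride 8.211 g; L-tryptophan 88.743 mg; sodium pyruvate 1.681 g; dipotassium phosphate 3.225 g

Target volume = 581 mL = 0.581 L.
agar: 18.2 g/L × 0.581 L = 10.574 g
L-cysteine hydrochloride: 0.0302% w/v = 0.302 g/L → 0.302 × 0.581 L = 0.175462 g = 175.462 mg
sodium chloride: 242 mmol/L × 58.4 g/mol × 0.581 L ÷ 1000 = 8.211 g
L-tryptophan: 0.748 mmol/L × 204.2 mg/mmol × 0.581 L = 88.743 mg
sodium pyruvate: 26.3 mmol/L × 110 g/mol × 0.581 L ÷ 1000 = 1.681 g
dipotassium phosphate: 0.555 g per 100 mL × 581 mL ÷ 100 = 3.225 g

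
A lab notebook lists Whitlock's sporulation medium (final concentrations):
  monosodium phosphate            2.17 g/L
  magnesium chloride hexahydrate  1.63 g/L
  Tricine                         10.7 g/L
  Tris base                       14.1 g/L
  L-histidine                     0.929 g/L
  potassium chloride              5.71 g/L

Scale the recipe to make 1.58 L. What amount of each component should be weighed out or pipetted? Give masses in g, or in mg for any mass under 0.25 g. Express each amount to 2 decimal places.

Working volume: 1.58 L.
monosodium phosphate: 2.17 g/L × 1.58 L = 3.43 g
magnesium chloride hexahydrate: 1.63 g/L × 1.58 L = 2.58 g
Tricine: 10.7 g/L × 1.58 L = 16.91 g
Tris base: 14.1 g/L × 1.58 L = 22.28 g
L-histidine: 0.929 g/L × 1.58 L = 1.47 g
potassium chloride: 5.71 g/L × 1.58 L = 9.02 g

monosodium phosphate 3.43 g; magnesium chloride hexahydrate 2.58 g; Tricine 16.91 g; Tris base 22.28 g; L-histidine 1.47 g; potassium chloride 9.02 g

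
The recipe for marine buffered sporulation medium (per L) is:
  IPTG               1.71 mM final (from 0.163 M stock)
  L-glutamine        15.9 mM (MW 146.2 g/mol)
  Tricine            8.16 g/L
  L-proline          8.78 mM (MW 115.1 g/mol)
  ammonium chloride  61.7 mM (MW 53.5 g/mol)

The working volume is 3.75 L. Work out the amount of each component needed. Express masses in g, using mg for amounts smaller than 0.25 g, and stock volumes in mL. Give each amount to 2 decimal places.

Scale factor relative to 1 L: 3.75.
IPTG: dilute stock: 1.71 mM × 3750 mL ÷ 163 mM = 39.34 mL
L-glutamine: 15.9 mmol/L × 146.2 g/mol × 3.75 L ÷ 1000 = 8.72 g
Tricine: 8.16 g/L × 3.75 L = 30.60 g
L-proline: 8.78 mmol/L × 115.1 g/mol × 3.75 L ÷ 1000 = 3.79 g
ammonium chloride: 61.7 mmol/L × 53.5 g/mol × 3.75 L ÷ 1000 = 12.38 g

IPTG 39.34 mL; L-glutamine 8.72 g; Tricine 30.60 g; L-proline 3.79 g; ammonium chloride 12.38 g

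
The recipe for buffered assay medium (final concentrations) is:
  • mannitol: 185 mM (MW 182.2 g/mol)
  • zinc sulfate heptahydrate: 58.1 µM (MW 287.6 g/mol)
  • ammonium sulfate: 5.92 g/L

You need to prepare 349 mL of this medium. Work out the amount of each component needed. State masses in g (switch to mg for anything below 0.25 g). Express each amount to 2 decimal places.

Target volume = 349 mL = 0.349 L.
mannitol: 185 mmol/L × 182.2 g/mol × 0.349 L ÷ 1000 = 11.76 g
zinc sulfate heptahydrate: 58.1 µmol/L × 287.6 g/mol × 0.349 L ÷ 1000 = 5.83 mg
ammonium sulfate: 5.92 g/L × 0.349 L = 2.07 g

mannitol 11.76 g; zinc sulfate heptahydrate 5.83 mg; ammonium sulfate 2.07 g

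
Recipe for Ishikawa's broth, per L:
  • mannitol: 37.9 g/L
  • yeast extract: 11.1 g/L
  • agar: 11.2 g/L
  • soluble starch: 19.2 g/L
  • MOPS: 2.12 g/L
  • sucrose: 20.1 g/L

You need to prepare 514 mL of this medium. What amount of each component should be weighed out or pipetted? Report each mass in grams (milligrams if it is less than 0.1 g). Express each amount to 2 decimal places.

mannitol 19.48 g; yeast extract 5.71 g; agar 5.76 g; soluble starch 9.87 g; MOPS 1.09 g; sucrose 10.33 g

Working volume: 514 mL = 0.514 L.
mannitol: 37.9 g/L × 0.514 L = 19.48 g
yeast extract: 11.1 g/L × 0.514 L = 5.71 g
agar: 11.2 g/L × 0.514 L = 5.76 g
soluble starch: 19.2 g/L × 0.514 L = 9.87 g
MOPS: 2.12 g/L × 0.514 L = 1.09 g
sucrose: 20.1 g/L × 0.514 L = 10.33 g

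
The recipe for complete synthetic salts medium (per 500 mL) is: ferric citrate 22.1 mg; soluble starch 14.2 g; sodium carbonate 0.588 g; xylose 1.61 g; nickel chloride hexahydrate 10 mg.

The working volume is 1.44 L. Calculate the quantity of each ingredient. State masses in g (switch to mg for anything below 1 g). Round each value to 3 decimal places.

Scale factor = 1440 mL / 500 mL = 2.88.
ferric citrate: 22.1 mg × (1440 mL / 500 mL) = 63.648 mg
soluble starch: 14.2 g × (1440 mL / 500 mL) = 40.896 g
sodium carbonate: 0.588 g × (1440 mL / 500 mL) = 1.693 g
xylose: 1.61 g × (1440 mL / 500 mL) = 4.637 g
nickel chloride hexahydrate: 10 mg × (1440 mL / 500 mL) = 28.800 mg

ferric citrate 63.648 mg; soluble starch 40.896 g; sodium carbonate 1.693 g; xylose 4.637 g; nickel chloride hexahydrate 28.800 mg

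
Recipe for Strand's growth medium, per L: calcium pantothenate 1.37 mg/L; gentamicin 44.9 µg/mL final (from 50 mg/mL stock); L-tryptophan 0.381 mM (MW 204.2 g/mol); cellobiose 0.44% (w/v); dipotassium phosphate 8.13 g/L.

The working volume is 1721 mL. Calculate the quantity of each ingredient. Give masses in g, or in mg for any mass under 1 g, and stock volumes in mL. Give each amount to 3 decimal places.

Scale factor relative to 1 L: 1.721.
calcium pantothenate: 1.37 mg/L × 1.721 L = 2.358 mg
gentamicin: V = C2·V2/C1 = 44.9 µg/mL × 1721 mL ÷ 50000 µg/mL = 1.545 mL
L-tryptophan: 0.381 mmol/L × 204.2 mg/mmol × 1.721 L = 133.894 mg
cellobiose: 0.44 g per 100 mL × 1721 mL ÷ 100 = 7.572 g
dipotassium phosphate: 8.13 g/L × 1.721 L = 13.992 g

calcium pantothenate 2.358 mg; gentamicin 1.545 mL; L-tryptophan 133.894 mg; cellobiose 7.572 g; dipotassium phosphate 13.992 g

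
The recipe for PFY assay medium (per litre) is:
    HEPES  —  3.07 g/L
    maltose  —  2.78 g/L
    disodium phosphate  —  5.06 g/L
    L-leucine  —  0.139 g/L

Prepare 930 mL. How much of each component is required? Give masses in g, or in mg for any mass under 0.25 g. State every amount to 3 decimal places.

Scale factor relative to 1 L: 0.93.
HEPES: 3.07 g/L × 0.93 L = 2.855 g
maltose: 2.78 g/L × 0.93 L = 2.585 g
disodium phosphate: 5.06 g/L × 0.93 L = 4.706 g
L-leucine: 0.139 g/L × 0.93 L = 0.12927 g = 129.270 mg

HEPES 2.855 g; maltose 2.585 g; disodium phosphate 4.706 g; L-leucine 129.270 mg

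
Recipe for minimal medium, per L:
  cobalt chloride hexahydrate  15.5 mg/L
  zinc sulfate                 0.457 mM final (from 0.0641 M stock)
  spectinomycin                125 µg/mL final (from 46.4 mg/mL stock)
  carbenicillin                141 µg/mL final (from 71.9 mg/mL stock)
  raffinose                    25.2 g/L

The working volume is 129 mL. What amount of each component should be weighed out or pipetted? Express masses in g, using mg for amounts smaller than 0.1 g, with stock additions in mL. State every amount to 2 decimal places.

Scale factor relative to 1 L: 0.129.
cobalt chloride hexahydrate: 15.5 mg/L × 0.129 L = 2.00 mg
zinc sulfate: dilute stock: 0.457 mM × 129 mL ÷ 64.1 mM = 0.92 mL
spectinomycin: V = C2·V2/C1 = 125 µg/mL × 129 mL ÷ 46400 µg/mL = 0.35 mL
carbenicillin: V = C2·V2/C1 = 141 µg/mL × 129 mL ÷ 71900 µg/mL = 0.25 mL
raffinose: 25.2 g/L × 0.129 L = 3.25 g

cobalt chloride hexahydrate 2.00 mg; zinc sulfate 0.92 mL; spectinomycin 0.35 mL; carbenicillin 0.25 mL; raffinose 3.25 g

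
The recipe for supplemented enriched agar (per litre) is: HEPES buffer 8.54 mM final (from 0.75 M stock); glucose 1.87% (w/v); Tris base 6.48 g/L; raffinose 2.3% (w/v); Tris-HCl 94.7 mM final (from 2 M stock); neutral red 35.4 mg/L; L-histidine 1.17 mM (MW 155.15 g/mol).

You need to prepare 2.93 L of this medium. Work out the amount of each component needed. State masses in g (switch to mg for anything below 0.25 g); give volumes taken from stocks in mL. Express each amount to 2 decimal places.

HEPES buffer 33.36 mL; glucose 54.79 g; Tris base 18.99 g; raffinose 67.39 g; Tris-HCl 138.74 mL; neutral red 103.72 mg; L-histidine 0.53 g

Working volume: 2.93 L.
HEPES buffer: C1V1 = C2V2 → 8.54 mM × 2930 mL ÷ 750 mM = 33.36 mL
glucose: 1.87 g per 100 mL × 2930 mL ÷ 100 = 54.79 g
Tris base: 6.48 g/L × 2.93 L = 18.99 g
raffinose: 2.3 g per 100 mL × 2930 mL ÷ 100 = 67.39 g
Tris-HCl: dilute stock: 94.7 mM × 2930 mL ÷ 2000 mM = 138.74 mL
neutral red: 35.4 mg/L × 2.93 L = 103.72 mg
L-histidine: 1.17 mmol/L × 155.15 g/mol × 2.93 L ÷ 1000 = 0.53 g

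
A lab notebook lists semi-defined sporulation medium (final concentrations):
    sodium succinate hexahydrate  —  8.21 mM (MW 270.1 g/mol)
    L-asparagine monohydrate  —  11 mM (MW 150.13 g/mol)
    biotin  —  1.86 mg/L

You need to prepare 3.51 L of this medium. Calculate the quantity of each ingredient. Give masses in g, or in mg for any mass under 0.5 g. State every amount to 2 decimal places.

Scale factor relative to 1 L: 3.51.
sodium succinate hexahydrate: 8.21 mmol/L × 270.1 g/mol × 3.51 L ÷ 1000 = 7.78 g
L-asparagine monohydrate: 11 mmol/L × 150.13 g/mol × 3.51 L ÷ 1000 = 5.80 g
biotin: 1.86 mg/L × 3.51 L = 6.53 mg

sodium succinate hexahydrate 7.78 g; L-asparagine monohydrate 5.80 g; biotin 6.53 mg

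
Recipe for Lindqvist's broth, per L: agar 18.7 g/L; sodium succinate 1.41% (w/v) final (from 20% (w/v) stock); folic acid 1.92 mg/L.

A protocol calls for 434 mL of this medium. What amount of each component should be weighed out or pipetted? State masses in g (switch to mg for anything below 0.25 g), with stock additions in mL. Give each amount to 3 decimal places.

Target volume = 434 mL = 0.434 L.
agar: 18.7 g/L × 0.434 L = 8.116 g
sodium succinate: V = C2·V2/C1 = 1.41% ÷ 20% × 434 mL = 30.597 mL
folic acid: 1.92 mg/L × 0.434 L = 0.833 mg

agar 8.116 g; sodium succinate 30.597 mL; folic acid 0.833 mg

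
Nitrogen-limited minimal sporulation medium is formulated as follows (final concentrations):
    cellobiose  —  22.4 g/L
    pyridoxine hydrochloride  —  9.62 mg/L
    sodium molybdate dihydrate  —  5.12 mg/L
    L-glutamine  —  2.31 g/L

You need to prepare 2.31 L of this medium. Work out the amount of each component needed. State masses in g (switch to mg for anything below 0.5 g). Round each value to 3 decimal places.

Scale factor relative to 1 L: 2.31.
cellobiose: 22.4 g/L × 2.31 L = 51.744 g
pyridoxine hydrochloride: 9.62 mg/L × 2.31 L = 22.222 mg
sodium molybdate dihydrate: 5.12 mg/L × 2.31 L = 11.827 mg
L-glutamine: 2.31 g/L × 2.31 L = 5.336 g

cellobiose 51.744 g; pyridoxine hydrochloride 22.222 mg; sodium molybdate dihydrate 11.827 mg; L-glutamine 5.336 g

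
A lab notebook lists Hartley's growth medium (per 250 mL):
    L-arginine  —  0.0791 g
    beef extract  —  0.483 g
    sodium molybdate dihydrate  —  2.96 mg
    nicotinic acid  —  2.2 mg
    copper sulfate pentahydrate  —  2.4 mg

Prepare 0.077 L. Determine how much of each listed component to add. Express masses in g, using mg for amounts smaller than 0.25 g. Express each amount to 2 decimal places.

L-arginine 24.36 mg; beef extract 148.76 mg; sodium molybdate dihydrate 0.91 mg; nicotinic acid 0.68 mg; copper sulfate pentahydrate 0.74 mg

Ratio of target to recipe volume: 77 / 250 = 0.308.
L-arginine: 0.0791 g × (77 mL / 250 mL) = 0.0243628 g = 24.36 mg
beef extract: 0.483 g × (77 mL / 250 mL) = 0.148764 g = 148.76 mg
sodium molybdate dihydrate: 2.96 mg × (77 mL / 250 mL) = 0.91 mg
nicotinic acid: 2.2 mg × (77 mL / 250 mL) = 0.68 mg
copper sulfate pentahydrate: 2.4 mg × (77 mL / 250 mL) = 0.74 mg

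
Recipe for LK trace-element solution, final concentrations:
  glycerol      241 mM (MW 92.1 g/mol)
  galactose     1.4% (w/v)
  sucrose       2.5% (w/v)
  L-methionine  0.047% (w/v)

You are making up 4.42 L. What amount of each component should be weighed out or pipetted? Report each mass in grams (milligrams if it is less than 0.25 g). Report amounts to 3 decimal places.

glycerol 98.107 g; galactose 61.880 g; sucrose 110.500 g; L-methionine 2.077 g

Scale factor relative to 1 L: 4.42.
glycerol: 241 mmol/L × 92.1 g/mol × 4.42 L ÷ 1000 = 98.107 g
galactose: 1.4 g per 100 mL × 4420 mL ÷ 100 = 61.880 g
sucrose: 2.5 g per 100 mL × 4420 mL ÷ 100 = 110.500 g
L-methionine: 0.047 g per 100 mL × 4420 mL ÷ 100 = 2.077 g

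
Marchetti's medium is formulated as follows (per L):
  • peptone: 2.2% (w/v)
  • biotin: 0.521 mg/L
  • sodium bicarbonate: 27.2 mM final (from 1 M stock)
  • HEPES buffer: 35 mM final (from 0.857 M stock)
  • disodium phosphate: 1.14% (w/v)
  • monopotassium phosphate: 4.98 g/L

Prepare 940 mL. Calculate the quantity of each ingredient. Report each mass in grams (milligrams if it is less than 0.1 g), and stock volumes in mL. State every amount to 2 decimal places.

peptone 20.68 g; biotin 0.49 mg; sodium bicarbonate 25.57 mL; HEPES buffer 38.39 mL; disodium phosphate 10.72 g; monopotassium phosphate 4.68 g

Working volume: 940 mL = 0.94 L.
peptone: 2.2% w/v = 22 g/L → 22 × 0.94 L = 20.68 g
biotin: 0.521 mg/L × 0.94 L = 0.49 mg
sodium bicarbonate: dilute stock: 27.2 mM × 940 mL ÷ 1000 mM = 25.57 mL
HEPES buffer: V = C2·V2/C1 = 35 mM × 940 mL ÷ 857 mM = 38.39 mL
disodium phosphate: 1.14 g per 100 mL × 940 mL ÷ 100 = 10.72 g
monopotassium phosphate: 4.98 g/L × 0.94 L = 4.68 g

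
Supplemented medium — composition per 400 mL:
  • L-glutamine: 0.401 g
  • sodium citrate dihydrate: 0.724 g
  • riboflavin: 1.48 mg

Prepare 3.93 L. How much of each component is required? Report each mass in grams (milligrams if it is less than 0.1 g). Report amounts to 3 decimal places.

Ratio of target to recipe volume: 3930 / 400 = 9.825.
L-glutamine: 0.401 g × (3930 mL / 400 mL) = 3.940 g
sodium citrate dihydrate: 0.724 g × (3930 mL / 400 mL) = 7.113 g
riboflavin: 1.48 mg × (3930 mL / 400 mL) = 14.541 mg

L-glutamine 3.940 g; sodium citrate dihydrate 7.113 g; riboflavin 14.541 mg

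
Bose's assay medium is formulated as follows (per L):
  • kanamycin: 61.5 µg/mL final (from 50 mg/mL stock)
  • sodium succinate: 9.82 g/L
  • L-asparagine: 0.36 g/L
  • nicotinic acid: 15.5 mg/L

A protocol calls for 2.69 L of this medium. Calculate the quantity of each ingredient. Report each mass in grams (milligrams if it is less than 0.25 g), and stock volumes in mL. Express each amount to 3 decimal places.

Working volume: 2.69 L.
kanamycin: V = C2·V2/C1 = 61.5 µg/mL × 2690 mL ÷ 50000 µg/mL = 3.309 mL
sodium succinate: 9.82 g/L × 2.69 L = 26.416 g
L-asparagine: 0.36 g/L × 2.69 L = 0.968 g
nicotinic acid: 15.5 mg/L × 2.69 L = 41.695 mg

kanamycin 3.309 mL; sodium succinate 26.416 g; L-asparagine 0.968 g; nicotinic acid 41.695 mg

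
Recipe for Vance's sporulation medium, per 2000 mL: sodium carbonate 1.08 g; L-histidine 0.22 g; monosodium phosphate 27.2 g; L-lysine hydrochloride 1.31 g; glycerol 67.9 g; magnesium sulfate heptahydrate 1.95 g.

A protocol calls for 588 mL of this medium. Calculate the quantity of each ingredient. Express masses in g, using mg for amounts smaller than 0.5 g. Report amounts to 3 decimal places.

sodium carbonate 317.520 mg; L-histidine 64.680 mg; monosodium phosphate 7.997 g; L-lysine hydrochloride 385.140 mg; glycerol 19.963 g; magnesium sulfate heptahydrate 0.573 g

Scale factor = 588 mL / 2000 mL = 0.294.
sodium carbonate: 1.08 g × (588 mL / 2000 mL) = 0.31752 g = 317.520 mg
L-histidine: 0.22 g × (588 mL / 2000 mL) = 0.06468 g = 64.680 mg
monosodium phosphate: 27.2 g × (588 mL / 2000 mL) = 7.997 g
L-lysine hydrochloride: 1.31 g × (588 mL / 2000 mL) = 0.38514 g = 385.140 mg
glycerol: 67.9 g × (588 mL / 2000 mL) = 19.963 g
magnesium sulfate heptahydrate: 1.95 g × (588 mL / 2000 mL) = 0.573 g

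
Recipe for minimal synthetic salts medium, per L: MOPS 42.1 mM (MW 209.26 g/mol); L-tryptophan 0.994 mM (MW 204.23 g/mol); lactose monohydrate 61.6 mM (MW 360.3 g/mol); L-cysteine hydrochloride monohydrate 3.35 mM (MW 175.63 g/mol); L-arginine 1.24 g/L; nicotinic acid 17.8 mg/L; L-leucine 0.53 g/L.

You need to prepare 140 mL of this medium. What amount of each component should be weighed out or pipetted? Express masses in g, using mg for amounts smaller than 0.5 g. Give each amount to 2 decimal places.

Scale factor relative to 1 L: 0.14.
MOPS: 42.1 mmol/L × 209.26 g/mol × 0.14 L ÷ 1000 = 1.23 g
L-tryptophan: 0.994 mmol/L × 204.23 mg/mmol × 0.14 L = 28.42 mg
lactose monohydrate: 61.6 mmol/L × 360.3 g/mol × 0.14 L ÷ 1000 = 3.11 g
L-cysteine hydrochloride monohydrate: 3.35 mmol/L × 175.63 mg/mmol × 0.14 L = 82.37 mg
L-arginine: 1.24 g/L × 0.14 L = 0.1736 g = 173.60 mg
nicotinic acid: 17.8 mg/L × 0.14 L = 2.49 mg
L-leucine: 0.53 g/L × 0.14 L = 0.0742 g = 74.20 mg

MOPS 1.23 g; L-tryptophan 28.42 mg; lactose monohydrate 3.11 g; L-cysteine hydrochloride monohydrate 82.37 mg; L-arginine 173.60 mg; nicotinic acid 2.49 mg; L-leucine 74.20 mg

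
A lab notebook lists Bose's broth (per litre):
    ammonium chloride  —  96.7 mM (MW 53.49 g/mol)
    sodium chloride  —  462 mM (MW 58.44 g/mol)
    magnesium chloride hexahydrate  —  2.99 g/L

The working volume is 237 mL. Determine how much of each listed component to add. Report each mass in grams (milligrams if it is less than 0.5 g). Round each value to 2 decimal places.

ammonium chloride 1.23 g; sodium chloride 6.40 g; magnesium chloride hexahydrate 0.71 g

Working volume: 237 mL = 0.237 L.
ammonium chloride: 96.7 mmol/L × 53.49 g/mol × 0.237 L ÷ 1000 = 1.23 g
sodium chloride: 462 mmol/L × 58.44 g/mol × 0.237 L ÷ 1000 = 6.40 g
magnesium chloride hexahydrate: 2.99 g/L × 0.237 L = 0.71 g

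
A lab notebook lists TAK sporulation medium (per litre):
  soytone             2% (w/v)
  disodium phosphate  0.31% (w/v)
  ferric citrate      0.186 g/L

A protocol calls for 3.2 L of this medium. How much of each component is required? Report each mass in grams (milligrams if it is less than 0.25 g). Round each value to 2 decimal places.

soytone 64.00 g; disodium phosphate 9.92 g; ferric citrate 0.60 g

Working volume: 3.2 L.
soytone: 2% w/v = 20 g/L → 20 × 3.2 L = 64.00 g
disodium phosphate: 0.31 g per 100 mL × 3200 mL ÷ 100 = 9.92 g
ferric citrate: 0.186 g/L × 3.2 L = 0.60 g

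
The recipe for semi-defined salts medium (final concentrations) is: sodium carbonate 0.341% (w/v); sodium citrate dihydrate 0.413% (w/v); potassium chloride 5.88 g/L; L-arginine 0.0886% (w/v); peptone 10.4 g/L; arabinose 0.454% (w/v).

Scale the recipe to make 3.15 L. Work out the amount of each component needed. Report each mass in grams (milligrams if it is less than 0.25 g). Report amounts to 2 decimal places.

Scale factor relative to 1 L: 3.15.
sodium carbonate: 0.341 g per 100 mL × 3150 mL ÷ 100 = 10.74 g
sodium citrate dihydrate: 0.413 g per 100 mL × 3150 mL ÷ 100 = 13.01 g
potassium chloride: 5.88 g/L × 3.15 L = 18.52 g
L-arginine: 0.0886 g per 100 mL × 3150 mL ÷ 100 = 2.79 g
peptone: 10.4 g/L × 3.15 L = 32.76 g
arabinose: 0.454 g per 100 mL × 3150 mL ÷ 100 = 14.30 g

sodium carbonate 10.74 g; sodium citrate dihydrate 13.01 g; potassium chloride 18.52 g; L-arginine 2.79 g; peptone 32.76 g; arabinose 14.30 g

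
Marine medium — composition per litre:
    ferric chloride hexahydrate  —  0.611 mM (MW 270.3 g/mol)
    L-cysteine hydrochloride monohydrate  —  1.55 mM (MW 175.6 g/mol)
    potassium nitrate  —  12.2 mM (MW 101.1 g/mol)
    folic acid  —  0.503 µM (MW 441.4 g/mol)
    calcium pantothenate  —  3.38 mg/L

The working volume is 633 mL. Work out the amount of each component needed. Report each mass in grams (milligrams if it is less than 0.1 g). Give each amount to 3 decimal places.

ferric chloride hexahydrate 0.105 g; L-cysteine hydrochloride monohydrate 0.172 g; potassium nitrate 0.781 g; folic acid 0.141 mg; calcium pantothenate 2.140 mg

Target volume = 633 mL = 0.633 L.
ferric chloride hexahydrate: 0.611 mmol/L × 270.3 g/mol × 0.633 L ÷ 1000 = 0.105 g
L-cysteine hydrochloride monohydrate: 1.55 mmol/L × 175.6 g/mol × 0.633 L ÷ 1000 = 0.172 g
potassium nitrate: 12.2 mmol/L × 101.1 g/mol × 0.633 L ÷ 1000 = 0.781 g
folic acid: 0.503 µmol/L × 441.4 g/mol × 0.633 L ÷ 1000 = 0.141 mg
calcium pantothenate: 3.38 mg/L × 0.633 L = 2.140 mg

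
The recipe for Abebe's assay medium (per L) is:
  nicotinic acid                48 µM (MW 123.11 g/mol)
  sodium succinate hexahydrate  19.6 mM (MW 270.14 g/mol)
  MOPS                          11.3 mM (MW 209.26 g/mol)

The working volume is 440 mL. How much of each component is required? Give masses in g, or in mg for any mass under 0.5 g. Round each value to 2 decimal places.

Working volume: 440 mL = 0.44 L.
nicotinic acid: 48 µmol/L × 123.11 g/mol × 0.44 L ÷ 1000 = 2.60 mg
sodium succinate hexahydrate: 19.6 mmol/L × 270.14 g/mol × 0.44 L ÷ 1000 = 2.33 g
MOPS: 11.3 mmol/L × 209.26 g/mol × 0.44 L ÷ 1000 = 1.04 g

nicotinic acid 2.60 mg; sodium succinate hexahydrate 2.33 g; MOPS 1.04 g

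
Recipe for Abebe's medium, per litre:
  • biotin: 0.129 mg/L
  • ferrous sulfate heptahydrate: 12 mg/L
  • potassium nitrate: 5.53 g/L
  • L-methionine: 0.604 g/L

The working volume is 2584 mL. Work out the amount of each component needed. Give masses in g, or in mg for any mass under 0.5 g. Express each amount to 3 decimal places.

biotin 0.333 mg; ferrous sulfate heptahydrate 31.008 mg; potassium nitrate 14.290 g; L-methionine 1.561 g

Working volume: 2584 mL = 2.584 L.
biotin: 0.129 mg/L × 2.584 L = 0.333 mg
ferrous sulfate heptahydrate: 12 mg/L × 2.584 L = 31.008 mg
potassium nitrate: 5.53 g/L × 2.584 L = 14.290 g
L-methionine: 0.604 g/L × 2.584 L = 1.561 g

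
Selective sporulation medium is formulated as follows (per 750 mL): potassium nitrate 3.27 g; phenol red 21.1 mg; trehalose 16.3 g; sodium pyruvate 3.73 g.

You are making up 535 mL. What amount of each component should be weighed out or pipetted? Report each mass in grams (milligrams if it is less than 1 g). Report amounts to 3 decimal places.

Scale factor = 535 mL / 750 mL = 0.713333.
potassium nitrate: 3.27 g × (535 mL / 750 mL) = 2.333 g
phenol red: 21.1 mg × (535 mL / 750 mL) = 15.051 mg
trehalose: 16.3 g × (535 mL / 750 mL) = 11.627 g
sodium pyruvate: 3.73 g × (535 mL / 750 mL) = 2.661 g

potassium nitrate 2.333 g; phenol red 15.051 mg; trehalose 11.627 g; sodium pyruvate 2.661 g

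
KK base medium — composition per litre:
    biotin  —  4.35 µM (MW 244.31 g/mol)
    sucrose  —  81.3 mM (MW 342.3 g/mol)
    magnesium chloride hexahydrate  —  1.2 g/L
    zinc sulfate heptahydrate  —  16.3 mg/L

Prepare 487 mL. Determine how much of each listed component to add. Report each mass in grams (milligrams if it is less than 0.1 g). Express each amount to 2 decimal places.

Working volume: 487 mL = 0.487 L.
biotin: 4.35 µmol/L × 244.31 g/mol × 0.487 L ÷ 1000 = 0.52 mg
sucrose: 81.3 mmol/L × 342.3 g/mol × 0.487 L ÷ 1000 = 13.55 g
magnesium chloride hexahydrate: 1.2 g/L × 0.487 L = 0.58 g
zinc sulfate heptahydrate: 16.3 mg/L × 0.487 L = 7.94 mg

biotin 0.52 mg; sucrose 13.55 g; magnesium chloride hexahydrate 0.58 g; zinc sulfate heptahydrate 7.94 mg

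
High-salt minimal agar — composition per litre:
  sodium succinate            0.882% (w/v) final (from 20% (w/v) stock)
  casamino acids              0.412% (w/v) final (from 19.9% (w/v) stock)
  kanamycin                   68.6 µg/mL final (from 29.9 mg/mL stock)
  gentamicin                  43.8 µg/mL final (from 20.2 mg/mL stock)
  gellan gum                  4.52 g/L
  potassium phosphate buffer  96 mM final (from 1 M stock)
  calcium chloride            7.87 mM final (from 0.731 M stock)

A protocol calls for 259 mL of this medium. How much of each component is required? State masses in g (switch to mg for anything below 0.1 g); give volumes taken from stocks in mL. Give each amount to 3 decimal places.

sodium succinate 11.422 mL; casamino acids 5.362 mL; kanamycin 0.594 mL; gentamicin 0.562 mL; gellan gum 1.171 g; potassium phosphate buffer 24.864 mL; calcium chloride 2.788 mL

Target volume = 259 mL = 0.259 L.
sodium succinate: dilute stock: 0.882% ÷ 20% × 259 mL = 11.422 mL
casamino acids: dilute stock: 0.412% ÷ 19.9% × 259 mL = 5.362 mL
kanamycin: dilute stock: 68.6 µg/mL × 259 mL ÷ 29900 µg/mL = 0.594 mL
gentamicin: V = C2·V2/C1 = 43.8 µg/mL × 259 mL ÷ 20200 µg/mL = 0.562 mL
gellan gum: 4.52 g/L × 0.259 L = 1.171 g
potassium phosphate buffer: C1V1 = C2V2 → 96 mM × 259 mL ÷ 1000 mM = 24.864 mL
calcium chloride: V = C2·V2/C1 = 7.87 mM × 259 mL ÷ 731 mM = 2.788 mL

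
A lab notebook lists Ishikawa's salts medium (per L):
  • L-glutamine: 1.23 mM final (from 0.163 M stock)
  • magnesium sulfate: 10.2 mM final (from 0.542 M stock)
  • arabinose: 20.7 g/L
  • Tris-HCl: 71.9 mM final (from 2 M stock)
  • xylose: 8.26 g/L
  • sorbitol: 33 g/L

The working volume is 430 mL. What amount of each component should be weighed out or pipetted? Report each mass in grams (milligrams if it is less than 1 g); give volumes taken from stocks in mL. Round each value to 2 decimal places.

Working volume: 430 mL = 0.43 L.
L-glutamine: C1V1 = C2V2 → 1.23 mM × 430 mL ÷ 163 mM = 3.24 mL
magnesium sulfate: dilute stock: 10.2 mM × 430 mL ÷ 542 mM = 8.09 mL
arabinose: 20.7 g/L × 0.43 L = 8.90 g
Tris-HCl: dilute stock: 71.9 mM × 430 mL ÷ 2000 mM = 15.46 mL
xylose: 8.26 g/L × 0.43 L = 3.55 g
sorbitol: 33 g/L × 0.43 L = 14.19 g

L-glutamine 3.24 mL; magnesium sulfate 8.09 mL; arabinose 8.90 g; Tris-HCl 15.46 mL; xylose 3.55 g; sorbitol 14.19 g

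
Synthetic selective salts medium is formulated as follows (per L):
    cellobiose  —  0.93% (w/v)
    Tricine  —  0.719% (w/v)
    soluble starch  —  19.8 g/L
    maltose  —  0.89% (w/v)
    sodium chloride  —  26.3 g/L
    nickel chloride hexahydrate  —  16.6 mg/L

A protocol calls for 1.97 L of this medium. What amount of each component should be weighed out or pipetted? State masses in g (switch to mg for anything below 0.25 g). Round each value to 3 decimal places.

cellobiose 18.321 g; Tricine 14.164 g; soluble starch 39.006 g; maltose 17.533 g; sodium chloride 51.811 g; nickel chloride hexahydrate 32.702 mg

Scale factor relative to 1 L: 1.97.
cellobiose: 0.93 g per 100 mL × 1970 mL ÷ 100 = 18.321 g
Tricine: 0.719 g per 100 mL × 1970 mL ÷ 100 = 14.164 g
soluble starch: 19.8 g/L × 1.97 L = 39.006 g
maltose: 0.89% w/v = 8.9 g/L → 8.9 × 1.97 L = 17.533 g
sodium chloride: 26.3 g/L × 1.97 L = 51.811 g
nickel chloride hexahydrate: 16.6 mg/L × 1.97 L = 32.702 mg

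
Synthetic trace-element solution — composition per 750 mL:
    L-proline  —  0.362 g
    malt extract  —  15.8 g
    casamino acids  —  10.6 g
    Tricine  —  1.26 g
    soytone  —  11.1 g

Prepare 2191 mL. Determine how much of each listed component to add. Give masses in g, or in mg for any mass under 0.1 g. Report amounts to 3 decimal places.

L-proline 1.058 g; malt extract 46.157 g; casamino acids 30.966 g; Tricine 3.681 g; soytone 32.427 g

Ratio of target to recipe volume: 2191 / 750 = 2.92133.
L-proline: 0.362 g × (2191 mL / 750 mL) = 1.058 g
malt extract: 15.8 g × (2191 mL / 750 mL) = 46.157 g
casamino acids: 10.6 g × (2191 mL / 750 mL) = 30.966 g
Tricine: 1.26 g × (2191 mL / 750 mL) = 3.681 g
soytone: 11.1 g × (2191 mL / 750 mL) = 32.427 g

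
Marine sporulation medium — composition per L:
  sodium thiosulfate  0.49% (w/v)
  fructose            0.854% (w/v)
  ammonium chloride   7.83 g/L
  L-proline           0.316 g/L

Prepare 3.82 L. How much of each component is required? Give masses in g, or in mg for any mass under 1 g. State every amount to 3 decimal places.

Scale factor relative to 1 L: 3.82.
sodium thiosulfate: 0.49% w/v = 4.9 g/L → 4.9 × 3.82 L = 18.718 g
fructose: 0.854% w/v = 8.54 g/L → 8.54 × 3.82 L = 32.623 g
ammonium chloride: 7.83 g/L × 3.82 L = 29.911 g
L-proline: 0.316 g/L × 3.82 L = 1.207 g

sodium thiosulfate 18.718 g; fructose 32.623 g; ammonium chloride 29.911 g; L-proline 1.207 g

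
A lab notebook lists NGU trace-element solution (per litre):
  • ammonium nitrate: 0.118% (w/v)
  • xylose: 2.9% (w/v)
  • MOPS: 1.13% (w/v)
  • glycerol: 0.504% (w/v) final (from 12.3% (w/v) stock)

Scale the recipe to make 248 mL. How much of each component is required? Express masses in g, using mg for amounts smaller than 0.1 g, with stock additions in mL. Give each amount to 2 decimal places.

ammonium nitrate 0.29 g; xylose 7.19 g; MOPS 2.80 g; glycerol 10.16 mL

Target volume = 248 mL = 0.248 L.
ammonium nitrate: 0.118 g per 100 mL × 248 mL ÷ 100 = 0.29 g
xylose: 2.9 g per 100 mL × 248 mL ÷ 100 = 7.19 g
MOPS: 1.13 g per 100 mL × 248 mL ÷ 100 = 2.80 g
glycerol: dilute stock: 0.504% ÷ 12.3% × 248 mL = 10.16 mL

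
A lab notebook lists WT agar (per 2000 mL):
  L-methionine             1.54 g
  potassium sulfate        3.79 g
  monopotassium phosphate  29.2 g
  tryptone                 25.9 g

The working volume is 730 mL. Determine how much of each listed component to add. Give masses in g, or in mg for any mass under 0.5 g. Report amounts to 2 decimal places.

L-methionine 0.56 g; potassium sulfate 1.38 g; monopotassium phosphate 10.66 g; tryptone 9.45 g

Ratio of target to recipe volume: 730 / 2000 = 0.365.
L-methionine: 1.54 g × (730 mL / 2000 mL) = 0.56 g
potassium sulfate: 3.79 g × (730 mL / 2000 mL) = 1.38 g
monopotassium phosphate: 29.2 g × (730 mL / 2000 mL) = 10.66 g
tryptone: 25.9 g × (730 mL / 2000 mL) = 9.45 g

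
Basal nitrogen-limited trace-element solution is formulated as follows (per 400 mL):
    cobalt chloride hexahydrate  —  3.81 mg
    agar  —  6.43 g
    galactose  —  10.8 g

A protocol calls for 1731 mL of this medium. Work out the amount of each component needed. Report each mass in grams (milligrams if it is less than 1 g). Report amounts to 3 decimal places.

Ratio of target to recipe volume: 1731 / 400 = 4.3275.
cobalt chloride hexahydrate: 3.81 mg × (1731 mL / 400 mL) = 16.488 mg
agar: 6.43 g × (1731 mL / 400 mL) = 27.826 g
galactose: 10.8 g × (1731 mL / 400 mL) = 46.737 g

cobalt chloride hexahydrate 16.488 mg; agar 27.826 g; galactose 46.737 g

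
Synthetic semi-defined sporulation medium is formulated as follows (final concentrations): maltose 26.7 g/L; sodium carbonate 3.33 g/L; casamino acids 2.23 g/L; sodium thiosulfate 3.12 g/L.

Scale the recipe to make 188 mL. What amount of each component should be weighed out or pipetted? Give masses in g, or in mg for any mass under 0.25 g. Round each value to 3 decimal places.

maltose 5.020 g; sodium carbonate 0.626 g; casamino acids 0.419 g; sodium thiosulfate 0.587 g

Target volume = 188 mL = 0.188 L.
maltose: 26.7 g/L × 0.188 L = 5.020 g
sodium carbonate: 3.33 g/L × 0.188 L = 0.626 g
casamino acids: 2.23 g/L × 0.188 L = 0.419 g
sodium thiosulfate: 3.12 g/L × 0.188 L = 0.587 g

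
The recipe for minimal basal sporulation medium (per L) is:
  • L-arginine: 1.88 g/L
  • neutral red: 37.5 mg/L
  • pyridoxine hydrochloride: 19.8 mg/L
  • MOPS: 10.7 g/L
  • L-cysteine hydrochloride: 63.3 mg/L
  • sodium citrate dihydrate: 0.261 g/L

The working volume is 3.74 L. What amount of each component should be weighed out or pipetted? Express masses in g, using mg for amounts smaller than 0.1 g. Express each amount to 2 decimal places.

L-arginine 7.03 g; neutral red 0.14 g; pyridoxine hydrochloride 74.05 mg; MOPS 40.02 g; L-cysteine hydrochloride 0.24 g; sodium citrate dihydrate 0.98 g

Working volume: 3.74 L.
L-arginine: 1.88 g/L × 3.74 L = 7.03 g
neutral red: 37.5 mg/L × 3.74 L = 140.25 mg = 0.14 g
pyridoxine hydrochloride: 19.8 mg/L × 3.74 L = 74.05 mg
MOPS: 10.7 g/L × 3.74 L = 40.02 g
L-cysteine hydrochloride: 63.3 mg/L × 3.74 L = 236.742 mg = 0.24 g
sodium citrate dihydrate: 0.261 g/L × 3.74 L = 0.98 g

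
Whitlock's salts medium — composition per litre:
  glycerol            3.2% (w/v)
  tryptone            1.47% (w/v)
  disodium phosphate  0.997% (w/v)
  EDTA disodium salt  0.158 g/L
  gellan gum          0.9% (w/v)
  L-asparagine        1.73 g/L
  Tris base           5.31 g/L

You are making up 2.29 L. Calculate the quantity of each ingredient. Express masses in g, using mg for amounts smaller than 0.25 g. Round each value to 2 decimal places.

Working volume: 2.29 L.
glycerol: 3.2 g per 100 mL × 2290 mL ÷ 100 = 73.28 g
tryptone: 1.47 g per 100 mL × 2290 mL ÷ 100 = 33.66 g
disodium phosphate: 0.997% w/v = 9.97 g/L → 9.97 × 2.29 L = 22.83 g
EDTA disodium salt: 0.158 g/L × 2.29 L = 0.36 g
gellan gum: 0.9 g per 100 mL × 2290 mL ÷ 100 = 20.61 g
L-asparagine: 1.73 g/L × 2.29 L = 3.96 g
Tris base: 5.31 g/L × 2.29 L = 12.16 g

glycerol 73.28 g; tryptone 33.66 g; disodium phosphate 22.83 g; EDTA disodium salt 0.36 g; gellan gum 20.61 g; L-asparagine 3.96 g; Tris base 12.16 g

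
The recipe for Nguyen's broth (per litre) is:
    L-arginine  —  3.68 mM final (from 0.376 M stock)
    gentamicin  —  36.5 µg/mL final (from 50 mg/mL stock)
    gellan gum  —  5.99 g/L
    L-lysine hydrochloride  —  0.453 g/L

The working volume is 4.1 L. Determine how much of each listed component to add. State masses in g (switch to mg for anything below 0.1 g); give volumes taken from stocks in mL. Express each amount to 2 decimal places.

Working volume: 4.1 L.
L-arginine: V = C2·V2/C1 = 3.68 mM × 4100 mL ÷ 376 mM = 40.13 mL
gentamicin: V = C2·V2/C1 = 36.5 µg/mL × 4100 mL ÷ 50000 µg/mL = 2.99 mL
gellan gum: 5.99 g/L × 4.1 L = 24.56 g
L-lysine hydrochloride: 0.453 g/L × 4.1 L = 1.86 g

L-arginine 40.13 mL; gentamicin 2.99 mL; gellan gum 24.56 g; L-lysine hydrochloride 1.86 g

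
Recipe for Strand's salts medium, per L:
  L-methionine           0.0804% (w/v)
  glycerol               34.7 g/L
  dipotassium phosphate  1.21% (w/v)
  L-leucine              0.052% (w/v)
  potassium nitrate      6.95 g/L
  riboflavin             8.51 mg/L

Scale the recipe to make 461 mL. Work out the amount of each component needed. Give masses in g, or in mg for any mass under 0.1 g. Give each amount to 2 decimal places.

L-methionine 0.37 g; glycerol 16.00 g; dipotassium phosphate 5.58 g; L-leucine 0.24 g; potassium nitrate 3.20 g; riboflavin 3.92 mg

Target volume = 461 mL = 0.461 L.
L-methionine: 0.0804 g per 100 mL × 461 mL ÷ 100 = 0.37 g
glycerol: 34.7 g/L × 0.461 L = 16.00 g
dipotassium phosphate: 1.21 g per 100 mL × 461 mL ÷ 100 = 5.58 g
L-leucine: 0.052% w/v = 0.52 g/L → 0.52 × 0.461 L = 0.24 g
potassium nitrate: 6.95 g/L × 0.461 L = 3.20 g
riboflavin: 8.51 mg/L × 0.461 L = 3.92 mg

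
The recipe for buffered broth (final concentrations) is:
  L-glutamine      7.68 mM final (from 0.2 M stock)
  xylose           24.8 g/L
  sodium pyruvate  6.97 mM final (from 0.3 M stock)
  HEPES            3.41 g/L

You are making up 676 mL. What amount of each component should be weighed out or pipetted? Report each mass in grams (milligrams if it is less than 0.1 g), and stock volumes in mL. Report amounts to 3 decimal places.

Working volume: 676 mL = 0.676 L.
L-glutamine: V = C2·V2/C1 = 7.68 mM × 676 mL ÷ 200 mM = 25.958 mL
xylose: 24.8 g/L × 0.676 L = 16.765 g
sodium pyruvate: V = C2·V2/C1 = 6.97 mM × 676 mL ÷ 300 mM = 15.706 mL
HEPES: 3.41 g/L × 0.676 L = 2.305 g

L-glutamine 25.958 mL; xylose 16.765 g; sodium pyruvate 15.706 mL; HEPES 2.305 g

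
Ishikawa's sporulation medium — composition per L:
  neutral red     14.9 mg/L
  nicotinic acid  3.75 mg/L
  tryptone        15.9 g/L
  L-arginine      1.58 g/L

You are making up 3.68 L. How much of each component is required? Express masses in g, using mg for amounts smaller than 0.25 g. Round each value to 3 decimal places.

neutral red 54.832 mg; nicotinic acid 13.800 mg; tryptone 58.512 g; L-arginine 5.814 g

Scale factor relative to 1 L: 3.68.
neutral red: 14.9 mg/L × 3.68 L = 54.832 mg
nicotinic acid: 3.75 mg/L × 3.68 L = 13.800 mg
tryptone: 15.9 g/L × 3.68 L = 58.512 g
L-arginine: 1.58 g/L × 3.68 L = 5.814 g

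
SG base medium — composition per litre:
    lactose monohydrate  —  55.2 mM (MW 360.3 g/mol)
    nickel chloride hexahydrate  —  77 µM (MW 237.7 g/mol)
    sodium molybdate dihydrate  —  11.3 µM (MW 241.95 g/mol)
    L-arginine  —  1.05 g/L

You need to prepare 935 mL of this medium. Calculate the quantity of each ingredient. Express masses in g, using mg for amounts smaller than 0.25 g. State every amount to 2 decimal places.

Working volume: 935 mL = 0.935 L.
lactose monohydrate: 55.2 mmol/L × 360.3 g/mol × 0.935 L ÷ 1000 = 18.60 g
nickel chloride hexahydrate: 77 µmol/L × 237.7 g/mol × 0.935 L ÷ 1000 = 17.11 mg
sodium molybdate dihydrate: 11.3 µmol/L × 241.95 g/mol × 0.935 L ÷ 1000 = 2.56 mg
L-arginine: 1.05 g/L × 0.935 L = 0.98 g

lactose monohydrate 18.60 g; nickel chloride hexahydrate 17.11 mg; sodium molybdate dihydrate 2.56 mg; L-arginine 0.98 g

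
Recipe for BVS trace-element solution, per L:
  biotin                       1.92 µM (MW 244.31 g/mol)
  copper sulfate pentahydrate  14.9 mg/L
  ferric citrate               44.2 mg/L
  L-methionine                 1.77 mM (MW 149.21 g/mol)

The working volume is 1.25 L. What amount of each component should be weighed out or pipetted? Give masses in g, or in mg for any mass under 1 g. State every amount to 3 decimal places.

biotin 0.586 mg; copper sulfate pentahydrate 18.625 mg; ferric citrate 55.250 mg; L-methionine 330.127 mg

Scale factor relative to 1 L: 1.25.
biotin: 1.92 µmol/L × 244.31 g/mol × 1.25 L ÷ 1000 = 0.586 mg
copper sulfate pentahydrate: 14.9 mg/L × 1.25 L = 18.625 mg
ferric citrate: 44.2 mg/L × 1.25 L = 55.250 mg
L-methionine: 1.77 mmol/L × 149.21 mg/mmol × 1.25 L = 330.127 mg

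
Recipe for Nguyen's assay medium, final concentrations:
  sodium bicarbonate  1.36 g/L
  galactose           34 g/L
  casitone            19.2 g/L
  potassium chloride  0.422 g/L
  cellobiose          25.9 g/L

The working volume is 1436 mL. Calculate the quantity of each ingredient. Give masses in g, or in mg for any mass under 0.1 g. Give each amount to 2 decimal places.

Target volume = 1436 mL = 1.436 L.
sodium bicarbonate: 1.36 g/L × 1.436 L = 1.95 g
galactose: 34 g/L × 1.436 L = 48.82 g
casitone: 19.2 g/L × 1.436 L = 27.57 g
potassium chloride: 0.422 g/L × 1.436 L = 0.61 g
cellobiose: 25.9 g/L × 1.436 L = 37.19 g

sodium bicarbonate 1.95 g; galactose 48.82 g; casitone 27.57 g; potassium chloride 0.61 g; cellobiose 37.19 g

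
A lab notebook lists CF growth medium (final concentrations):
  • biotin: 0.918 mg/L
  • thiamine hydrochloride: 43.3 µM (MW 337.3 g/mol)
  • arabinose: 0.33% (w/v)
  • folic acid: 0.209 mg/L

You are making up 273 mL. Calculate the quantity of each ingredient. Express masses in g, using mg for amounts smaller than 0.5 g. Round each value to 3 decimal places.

Target volume = 273 mL = 0.273 L.
biotin: 0.918 mg/L × 0.273 L = 0.251 mg
thiamine hydrochloride: 43.3 µmol/L × 337.3 g/mol × 0.273 L ÷ 1000 = 3.987 mg
arabinose: 0.33 g per 100 mL × 273 mL ÷ 100 = 0.901 g
folic acid: 0.209 mg/L × 0.273 L = 0.057 mg

biotin 0.251 mg; thiamine hydrochloride 3.987 mg; arabinose 0.901 g; folic acid 0.057 mg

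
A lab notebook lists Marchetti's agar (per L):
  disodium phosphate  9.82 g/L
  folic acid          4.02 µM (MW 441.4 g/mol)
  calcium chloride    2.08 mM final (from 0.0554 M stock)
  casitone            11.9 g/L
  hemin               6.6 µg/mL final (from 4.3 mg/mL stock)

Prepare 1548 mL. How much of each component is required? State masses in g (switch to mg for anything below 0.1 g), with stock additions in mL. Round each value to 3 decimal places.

disodium phosphate 15.201 g; folic acid 2.747 mg; calcium chloride 58.120 mL; casitone 18.421 g; hemin 2.376 mL

Scale factor relative to 1 L: 1.548.
disodium phosphate: 9.82 g/L × 1.548 L = 15.201 g
folic acid: 4.02 µmol/L × 441.4 g/mol × 1.548 L ÷ 1000 = 2.747 mg
calcium chloride: V = C2·V2/C1 = 2.08 mM × 1548 mL ÷ 55.4 mM = 58.120 mL
casitone: 11.9 g/L × 1.548 L = 18.421 g
hemin: V = C2·V2/C1 = 6.6 µg/mL × 1548 mL ÷ 4300 µg/mL = 2.376 mL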